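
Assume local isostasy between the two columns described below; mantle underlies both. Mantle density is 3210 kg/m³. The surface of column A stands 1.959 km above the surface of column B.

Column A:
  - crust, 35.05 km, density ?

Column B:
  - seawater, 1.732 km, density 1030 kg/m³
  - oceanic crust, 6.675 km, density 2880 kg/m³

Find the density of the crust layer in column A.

Take the compensation level at the base of the deeper column (depth z_c below the surface of column A) and equate Σ ρ_i t_i down to z_c; mantle fills any gap and the z_c terms cancel.
Column A: 35.05×ρ + (z_c − 35.05)×3210
Column B: 1.959×0 + 1.732×1030 + 6.675×2880 + (z_c − 1.959 − 8.407)×3210
The z_c×3210 term appears on both sides and cancels. Collect the known terms of each column as K = Σ(ρt)_known − 3210 × (depth of known layers): K_A = 0 − 3210×35.05 = −112510.5; K_B = 21007.96 − 3210×(1.959 + 8.407) = −12266.9.
Balance: K_A + 35.05×ρ = K_B, so ρ = (K_B − K_A)/35.05 = 100244/35.05 = 2860 kg/m³.

2860 kg/m³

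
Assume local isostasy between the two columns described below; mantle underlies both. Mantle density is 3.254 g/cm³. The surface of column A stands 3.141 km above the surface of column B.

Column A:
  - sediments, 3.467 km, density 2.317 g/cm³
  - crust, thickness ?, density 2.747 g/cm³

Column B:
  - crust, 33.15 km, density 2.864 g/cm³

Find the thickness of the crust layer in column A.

39.3 km

Take the compensation level at the base of the deeper column (depth z_c below the surface of column A) and equate Σ ρ_i t_i down to z_c; mantle fills any gap and the z_c terms cancel.
Column A: 3.467×2.317 + x×2.747 + (z_c − 3.467 − x)×3.254
Column B: 3.141×0 + 33.15×2.864 + (z_c − 3.141 − 33.15)×3.254
The z_c×3.254 term appears on both sides and cancels. Collect the known terms of each column as K = Σ(ρt)_known − 3.254 × (depth of known layers): K_A = 8.033039 − 3.254×3.467 = −3.248579; K_B = 94.9416 − 3.254×(3.141 + 33.15) = −23.149314.
Balance: K_A − x×(3.254 − 2.747) = K_B, so x = (K_A − K_B)/(3.254 − 2.747) = 19.9007/0.507 = 39.3 km.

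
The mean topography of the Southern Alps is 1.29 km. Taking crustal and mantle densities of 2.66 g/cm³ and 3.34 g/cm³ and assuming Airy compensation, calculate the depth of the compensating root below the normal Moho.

Equating mass per unit area of the two columns: the weight of the topography is balanced by the buoyancy of the root, ρ_c h = (ρ_m − ρ_c) r.
r = h · ρ_c / (ρ_m − ρ_c) = 1.29 km × 2.66 / (3.34 − 2.66) = 5.05 km.

5.05 km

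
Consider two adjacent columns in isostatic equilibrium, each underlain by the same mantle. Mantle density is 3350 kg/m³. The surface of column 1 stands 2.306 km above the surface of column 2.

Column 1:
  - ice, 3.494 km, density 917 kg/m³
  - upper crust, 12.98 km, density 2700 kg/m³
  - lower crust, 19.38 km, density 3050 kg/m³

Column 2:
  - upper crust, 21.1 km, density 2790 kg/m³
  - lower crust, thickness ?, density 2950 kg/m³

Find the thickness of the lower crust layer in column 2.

Take the compensation level at the base of the deeper column (depth z_c below the surface of column 1) and equate Σ ρ_i t_i down to z_c; mantle fills any gap and the z_c terms cancel.
Column 1: 3.494×917 + 12.98×2700 + 19.38×3050 + (z_c − 35.854)×3350
Column 2: 2.306×0 + 21.1×2790 + x×2950 + (z_c − 2.306 − 21.1 − x)×3350
The z_c×3350 term appears on both sides and cancels. Collect the known terms of each column as K = Σ(ρt)_known − 3350 × (depth of known layers): K_1 = 97358.998 − 3350×35.854 = −22751.902; K_2 = 58869 − 3350×(2.306 + 21.1) = −19541.1.
Balance: K_1 = K_2 − x×(3350 − 2950), so x = (K_2 − K_1)/(3350 − 2950) = 3210.8/400 = 8.03 km.

8.03 km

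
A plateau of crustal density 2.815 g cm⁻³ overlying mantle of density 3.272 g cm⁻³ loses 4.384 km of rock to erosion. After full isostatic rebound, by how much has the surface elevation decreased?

Rebound u = e ρ_c/ρ_m = 4.384 km × 2.815/3.272 = 3.772 km.
Net surface drop = e − u = 4.384 km − 3.772 km = e (ρ_m − ρ_c)/ρ_m = 0.612 km.

0.612 km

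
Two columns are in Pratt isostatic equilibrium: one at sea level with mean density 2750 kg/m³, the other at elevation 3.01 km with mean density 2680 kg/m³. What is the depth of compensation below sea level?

115 km

ρ_ref D = ρ (D + h) → D (ρ_ref − ρ) = ρ h.
D = ρ h/(ρ_ref − ρ) = 2680 × 3.01 km/(2750 − 2680) = 115 km.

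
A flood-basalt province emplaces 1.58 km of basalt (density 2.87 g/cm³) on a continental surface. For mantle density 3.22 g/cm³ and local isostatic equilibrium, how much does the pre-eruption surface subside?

Subaerial loading: s = t ρ_load / ρ_m.
s = 1.58 km × 2.87/3.22 = 1.41 km.

1.41 km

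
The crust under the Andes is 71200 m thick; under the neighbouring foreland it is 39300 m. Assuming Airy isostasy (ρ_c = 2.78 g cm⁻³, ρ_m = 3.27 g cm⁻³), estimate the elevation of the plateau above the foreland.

4780 m

Excess crust Δ = 71200 m − 39300 m = 31900 m, split between elevation h and root r with h + r = Δ.
Airy balance ρ_c h = (ρ_m − ρ_c) r gives r = h ρ_c/(ρ_m − ρ_c), so h (1 + ρ_c/(ρ_m − ρ_c)) = Δ, i.e. h = Δ (ρ_m − ρ_c)/ρ_m.
h = 31900 m × 0.49/3.27 = 4780 m.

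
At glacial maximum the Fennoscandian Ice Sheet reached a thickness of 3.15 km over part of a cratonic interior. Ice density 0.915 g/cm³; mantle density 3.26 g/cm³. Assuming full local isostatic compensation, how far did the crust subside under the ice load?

Balancing pressure at the compensation depth: the ice load ρ_ice t is balanced by mantle displaced below, ρ_m s.
s = t ρ_ice / ρ_m = 3.15 km × 0.915/3.26 = 0.884 km.

0.884 km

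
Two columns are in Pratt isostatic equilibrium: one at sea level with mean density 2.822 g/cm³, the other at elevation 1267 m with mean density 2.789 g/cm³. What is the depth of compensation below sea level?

107000 m

ρ_ref D = ρ (D + h) → D (ρ_ref − ρ) = ρ h.
D = ρ h/(ρ_ref − ρ) = 2.789 × 1267 m/(2.822 − 2.789) = 107000 m.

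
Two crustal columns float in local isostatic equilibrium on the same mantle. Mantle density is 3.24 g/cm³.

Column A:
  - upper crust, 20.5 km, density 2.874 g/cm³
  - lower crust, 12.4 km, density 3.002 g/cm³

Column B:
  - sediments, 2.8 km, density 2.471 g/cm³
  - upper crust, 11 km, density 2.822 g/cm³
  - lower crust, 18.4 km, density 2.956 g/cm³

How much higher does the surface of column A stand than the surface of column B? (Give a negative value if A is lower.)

−0.47 km

For any compensation level in the mantle, the mantle terms cancel and isostasy reduces to e = (Σt_A − Σt_B) − (Σ(ρt)_A − Σ(ρt)_B) / ρ_m.
Σt_A = 32.9 km; Σt_B = 32.2 km; Σ(ρt)_A = 96.1418; Σ(ρt)_B = 92.3512 (in km·g/cm³).
e = (32.9 − 32.2) − (96.1418 − 92.3512) / 3.24 = −0.47 km.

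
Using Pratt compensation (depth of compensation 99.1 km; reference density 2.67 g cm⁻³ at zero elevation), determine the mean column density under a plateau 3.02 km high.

2.59 g cm⁻³

Pratt balance: ρ_ref D = ρ (D + h).
ρ = ρ_ref D/(D + h) = 2.67 × 99.1 km/(99.1 km + 3.02 km) = 2.59 g cm⁻³.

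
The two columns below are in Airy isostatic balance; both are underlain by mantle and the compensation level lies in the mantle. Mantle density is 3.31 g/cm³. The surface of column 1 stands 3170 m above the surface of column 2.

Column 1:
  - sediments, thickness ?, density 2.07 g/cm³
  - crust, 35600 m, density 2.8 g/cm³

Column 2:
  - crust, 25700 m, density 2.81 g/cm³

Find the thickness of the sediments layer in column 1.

4180 m

Take the compensation level at the base of the deeper column (depth z_c below the surface of column 1) and equate Σ ρ_i t_i down to z_c; mantle fills any gap and the z_c terms cancel.
Column 1: x×2.07 + 35600×2.8 + (z_c − 35600 − x)×3.31
Column 2: 3170×0 + 25700×2.81 + (z_c − 3170 − 25700)×3.31
The z_c×3.31 term appears on both sides and cancels. Collect the known terms of each column as K = Σ(ρt)_known − 3.31 × (depth of known layers): K_1 = 99680 − 3.31×35600 = −18156; K_2 = 72217 − 3.31×(3170 + 25700) = −23342.7.
Balance: K_1 − x×(3.31 − 2.07) = K_2, so x = (K_1 − K_2)/(3.31 − 2.07) = 5186.7/1.24 = 4180 m.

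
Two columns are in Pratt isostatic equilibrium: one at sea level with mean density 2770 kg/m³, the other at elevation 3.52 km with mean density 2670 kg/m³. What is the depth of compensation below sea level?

ρ_ref D = ρ (D + h) → D (ρ_ref − ρ) = ρ h.
D = ρ h/(ρ_ref − ρ) = 2670 × 3.52 km/(2770 − 2670) = 94 km.

94 km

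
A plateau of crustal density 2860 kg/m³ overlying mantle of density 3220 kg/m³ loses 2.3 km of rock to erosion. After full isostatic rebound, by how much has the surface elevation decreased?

0.257 km

Rebound u = e ρ_c/ρ_m = 2.3 km × 2860/3220 = 2.043 km.
Net surface drop = e − u = 2.3 km − 2.043 km = e (ρ_m − ρ_c)/ρ_m = 0.257 km.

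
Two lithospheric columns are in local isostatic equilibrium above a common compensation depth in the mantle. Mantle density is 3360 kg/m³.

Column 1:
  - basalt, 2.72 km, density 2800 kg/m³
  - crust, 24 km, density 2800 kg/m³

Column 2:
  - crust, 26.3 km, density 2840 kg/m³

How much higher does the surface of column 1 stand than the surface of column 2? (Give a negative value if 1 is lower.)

For any compensation level in the mantle, the mantle terms cancel and isostasy reduces to e = (Σt_1 − Σt_2) − (Σ(ρt)_1 − Σ(ρt)_2) / ρ_m.
Σt_1 = 26.72 km; Σt_2 = 26.3 km; Σ(ρt)_1 = 74816; Σ(ρt)_2 = 74692 (in km·kg/m³).
e = (26.72 − 26.3) − (74816 − 74692) / 3360 = 0.383 km.

0.383 km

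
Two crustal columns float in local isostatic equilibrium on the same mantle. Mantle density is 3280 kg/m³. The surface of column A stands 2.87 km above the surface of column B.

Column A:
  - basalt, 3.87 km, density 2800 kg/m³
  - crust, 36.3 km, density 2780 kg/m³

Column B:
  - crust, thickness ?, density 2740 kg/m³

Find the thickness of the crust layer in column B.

19.6 km

Take the compensation level at the base of the deeper column (depth z_c below the surface of column A) and equate Σ ρ_i t_i down to z_c; mantle fills any gap and the z_c terms cancel.
Column A: 3.87×2800 + 36.3×2780 + (z_c − 40.17)×3280
Column B: 2.87×0 + x×2740 + (z_c − 2.87 − 0 − x)×3280
The z_c×3280 term appears on both sides and cancels. Collect the known terms of each column as K = Σ(ρt)_known − 3280 × (depth of known layers): K_A = 111750 − 3280×40.17 = −20007.6; K_B = 0 − 3280×(2.87 + 0) = −9413.6.
Balance: K_A = K_B − x×(3280 − 2740), so x = (K_B − K_A)/(3280 − 2740) = 10594/540 = 19.6 km.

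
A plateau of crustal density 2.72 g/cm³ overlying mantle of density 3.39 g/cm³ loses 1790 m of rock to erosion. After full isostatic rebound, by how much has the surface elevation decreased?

Rebound u = e ρ_c/ρ_m = 1790 m × 2.72/3.39 = 1436 m.
Net surface drop = e − u = 1790 m − 1436 m = e (ρ_m − ρ_c)/ρ_m = 354 m.

354 m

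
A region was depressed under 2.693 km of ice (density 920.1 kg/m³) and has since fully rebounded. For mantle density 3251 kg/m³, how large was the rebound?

Removing the load lets mantle flow back in; uplift u satisfies ρ_ice t = ρ_m u.
u = t ρ_ice/ρ_m = 2.693 km × 920.1/3251 = 0.762 km.

0.762 km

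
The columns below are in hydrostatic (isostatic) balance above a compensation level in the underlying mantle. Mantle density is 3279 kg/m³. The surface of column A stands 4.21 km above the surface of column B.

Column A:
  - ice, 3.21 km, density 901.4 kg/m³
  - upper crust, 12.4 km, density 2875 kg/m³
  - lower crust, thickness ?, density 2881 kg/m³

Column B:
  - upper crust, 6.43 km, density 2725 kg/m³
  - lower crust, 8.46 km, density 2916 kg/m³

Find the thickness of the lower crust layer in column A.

19.6 km

Take the compensation level at the base of the deeper column (depth z_c below the surface of column A) and equate Σ ρ_i t_i down to z_c; mantle fills any gap and the z_c terms cancel.
Column A: 3.21×901.4 + 12.4×2875 + x×2881 + (z_c − 15.61 − x)×3279
Column B: 4.21×0 + 6.43×2725 + 8.46×2916 + (z_c − 4.21 − 14.89)×3279
The z_c×3279 term appears on both sides and cancels. Collect the known terms of each column as K = Σ(ρt)_known − 3279 × (depth of known layers): K_A = 38543.494 − 3279×15.61 = −12641.696; K_B = 42191.11 − 3279×(4.21 + 14.89) = −20437.79.
Balance: K_A − x×(3279 − 2881) = K_B, so x = (K_A − K_B)/(3279 − 2881) = 7796.09/398 = 19.6 km.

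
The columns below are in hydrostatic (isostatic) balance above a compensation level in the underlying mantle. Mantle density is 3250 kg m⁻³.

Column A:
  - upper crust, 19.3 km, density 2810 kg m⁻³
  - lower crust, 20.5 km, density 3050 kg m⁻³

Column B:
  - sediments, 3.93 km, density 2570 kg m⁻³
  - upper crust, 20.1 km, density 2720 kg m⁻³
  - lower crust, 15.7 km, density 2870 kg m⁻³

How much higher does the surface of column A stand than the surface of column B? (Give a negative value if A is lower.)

−2.06 km

For any compensation level in the mantle, the mantle terms cancel and isostasy reduces to e = (Σt_A − Σt_B) − (Σ(ρt)_A − Σ(ρt)_B) / ρ_m.
Σt_A = 39.8 km; Σt_B = 39.73 km; Σ(ρt)_A = 116758; Σ(ρt)_B = 109831.1 (in km·kg m⁻³).
e = (39.8 − 39.73) − (116758 − 109831.1) / 3250 = −2.06 km.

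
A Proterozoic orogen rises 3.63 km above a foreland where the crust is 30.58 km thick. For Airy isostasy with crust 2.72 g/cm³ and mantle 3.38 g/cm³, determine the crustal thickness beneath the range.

49.2 km

Root depth r = h ρ_c / (ρ_m − ρ_c) = 3.63 km × 2.72 / 0.66 = 14.96 km.
Total thickness = T + h + r = 30.58 km + 3.63 km + 14.96 km = 49.2 km.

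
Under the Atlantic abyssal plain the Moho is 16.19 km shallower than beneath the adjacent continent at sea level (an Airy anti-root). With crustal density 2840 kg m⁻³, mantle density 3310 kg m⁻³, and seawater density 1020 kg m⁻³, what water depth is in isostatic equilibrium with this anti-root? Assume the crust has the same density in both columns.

4.18 km

Replacing a thickness d of crust by seawater at the top must be balanced by replacing crust with mantle at the base: d (ρ_c − ρ_w) = a (ρ_m − ρ_c).
d = a (ρ_m − ρ_c)/(ρ_c − ρ_w) = 16.19 km × 470/1820 = 4.18 km.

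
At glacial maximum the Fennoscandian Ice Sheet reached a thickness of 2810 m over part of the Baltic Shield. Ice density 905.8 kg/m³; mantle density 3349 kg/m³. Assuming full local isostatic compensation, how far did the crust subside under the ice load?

760 m

Balancing pressure at the compensation depth: the ice load ρ_ice t is balanced by mantle displaced below, ρ_m s.
s = t ρ_ice / ρ_m = 2810 m × 905.8/3349 = 760 m.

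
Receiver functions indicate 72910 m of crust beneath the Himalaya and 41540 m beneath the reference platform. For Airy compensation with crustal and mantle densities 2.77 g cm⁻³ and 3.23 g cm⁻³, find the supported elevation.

Excess crust Δ = 72910 m − 41540 m = 31370 m, split between elevation h and root r with h + r = Δ.
Airy balance ρ_c h = (ρ_m − ρ_c) r gives r = h ρ_c/(ρ_m − ρ_c), so h (1 + ρ_c/(ρ_m − ρ_c)) = Δ, i.e. h = Δ (ρ_m − ρ_c)/ρ_m.
h = 31370 m × 0.46/3.23 = 4470 m.

4470 m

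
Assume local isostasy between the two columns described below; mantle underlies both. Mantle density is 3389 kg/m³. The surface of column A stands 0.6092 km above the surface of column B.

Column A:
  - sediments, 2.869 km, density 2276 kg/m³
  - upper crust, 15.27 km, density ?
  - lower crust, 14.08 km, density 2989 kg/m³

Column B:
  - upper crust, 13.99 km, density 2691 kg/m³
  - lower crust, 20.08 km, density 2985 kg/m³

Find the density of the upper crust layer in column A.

2660 kg/m³

Take the compensation level at the base of the deeper column (depth z_c below the surface of column A) and equate Σ ρ_i t_i down to z_c; mantle fills any gap and the z_c terms cancel.
Column A: 2.869×2276 + 15.27×ρ + 14.08×2989 + (z_c − 32.219)×3389
Column B: 0.6092×0 + 13.99×2691 + 20.08×2985 + (z_c − 0.6092 − 34.07)×3389
The z_c×3389 term appears on both sides and cancels. Collect the known terms of each column as K = Σ(ρt)_known − 3389 × (depth of known layers): K_A = 48614.964 − 3389×32.219 = −60575.227; K_B = 97585.89 − 3389×(0.6092 + 34.07) = −19941.9188.
Balance: K_A + 15.27×ρ = K_B, so ρ = (K_B − K_A)/15.27 = 40633.3/15.27 = 2660 kg/m³.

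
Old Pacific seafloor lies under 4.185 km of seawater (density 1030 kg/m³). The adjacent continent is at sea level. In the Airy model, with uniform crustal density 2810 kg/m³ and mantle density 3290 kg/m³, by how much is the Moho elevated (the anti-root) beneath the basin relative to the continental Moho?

15.5 km

Isostatic balance requires: replacing crust with seawater at the top is compensated by replacing crust with mantle at the base: d (ρ_c − ρ_w) = a (ρ_m − ρ_c).
a = d (ρ_c − ρ_w)/(ρ_m − ρ_c) = 4.185 km × 1780/480 = 15.5 km.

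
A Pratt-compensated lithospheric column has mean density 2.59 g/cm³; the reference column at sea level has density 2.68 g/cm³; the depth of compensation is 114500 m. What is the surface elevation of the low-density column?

ρ_ref D = ρ (D + h) → h = D (ρ_ref − ρ)/ρ.
h = 114500 m × (2.68 − 2.59)/2.59 = 3980 m.

3980 m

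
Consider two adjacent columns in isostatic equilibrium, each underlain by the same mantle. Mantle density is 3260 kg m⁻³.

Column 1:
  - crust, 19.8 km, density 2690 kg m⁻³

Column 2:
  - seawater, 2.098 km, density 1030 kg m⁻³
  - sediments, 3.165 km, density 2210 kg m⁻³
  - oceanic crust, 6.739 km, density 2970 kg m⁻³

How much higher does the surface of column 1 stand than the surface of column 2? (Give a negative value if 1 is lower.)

0.408 km

For any compensation level in the mantle, the mantle terms cancel and isostasy reduces to e = (Σt_1 − Σt_2) − (Σ(ρt)_1 − Σ(ρt)_2) / ρ_m.
Σt_1 = 19.8 km; Σt_2 = 12.002 km; Σ(ρt)_1 = 53262; Σ(ρt)_2 = 29170.42 (in km·kg m⁻³).
e = (19.8 − 12.002) − (53262 − 29170.42) / 3260 = 0.408 km.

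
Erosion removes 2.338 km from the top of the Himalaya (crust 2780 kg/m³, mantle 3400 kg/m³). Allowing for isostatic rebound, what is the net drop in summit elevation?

Rebound u = e ρ_c/ρ_m = 2.338 km × 2780/3400 = 1.912 km.
Net surface drop = e − u = 2.338 km − 1.912 km = e (ρ_m − ρ_c)/ρ_m = 0.426 km.

0.426 km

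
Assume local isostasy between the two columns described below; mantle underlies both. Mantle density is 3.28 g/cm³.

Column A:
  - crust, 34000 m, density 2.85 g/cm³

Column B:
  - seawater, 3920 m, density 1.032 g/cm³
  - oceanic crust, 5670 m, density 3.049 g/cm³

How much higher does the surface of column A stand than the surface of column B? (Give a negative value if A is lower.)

For any compensation level in the mantle, the mantle terms cancel and isostasy reduces to e = (Σt_A − Σt_B) − (Σ(ρt)_A − Σ(ρt)_B) / ρ_m.
Σt_A = 34000 m; Σt_B = 9590 m; Σ(ρt)_A = 96900; Σ(ρt)_B = 21333.27 (in m·g/cm³).
e = (34000 − 9590) − (96900 − 21333.27) / 3.28 = 1370 m.

1370 m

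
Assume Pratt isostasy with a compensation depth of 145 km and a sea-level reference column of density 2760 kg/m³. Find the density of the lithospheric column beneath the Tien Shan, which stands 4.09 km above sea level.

2680 kg/m³

Pratt balance: ρ_ref D = ρ (D + h).
ρ = ρ_ref D/(D + h) = 2760 × 145 km/(145 km + 4.09 km) = 2680 kg/m³.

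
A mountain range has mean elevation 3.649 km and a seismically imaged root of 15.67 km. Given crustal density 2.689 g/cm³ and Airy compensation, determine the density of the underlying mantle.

3.32 g/cm³

Airy balance: ρ_c h = (ρ_m − ρ_c) r → ρ_m = ρ_c (1 + h/r).
ρ_m = 2.689 × (1 + 3.649 km/15.67 km) = 3.32 g/cm³.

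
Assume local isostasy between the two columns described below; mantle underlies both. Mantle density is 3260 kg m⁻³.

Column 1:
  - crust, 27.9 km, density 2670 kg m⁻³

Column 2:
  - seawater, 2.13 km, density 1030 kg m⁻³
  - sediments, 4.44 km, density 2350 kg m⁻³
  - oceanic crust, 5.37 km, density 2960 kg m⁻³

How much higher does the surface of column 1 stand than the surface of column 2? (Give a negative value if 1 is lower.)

1.86 km

For any compensation level in the mantle, the mantle terms cancel and isostasy reduces to e = (Σt_1 − Σt_2) − (Σ(ρt)_1 − Σ(ρt)_2) / ρ_m.
Σt_1 = 27.9 km; Σt_2 = 11.94 km; Σ(ρt)_1 = 74493; Σ(ρt)_2 = 28523.1 (in km·kg m⁻³).
e = (27.9 − 11.94) − (74493 − 28523.1) / 3260 = 1.86 km.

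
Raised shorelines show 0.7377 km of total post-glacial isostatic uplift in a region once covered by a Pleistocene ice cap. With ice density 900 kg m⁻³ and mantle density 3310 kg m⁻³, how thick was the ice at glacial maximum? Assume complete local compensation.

2.71 km

u = t ρ_ice/ρ_m → t = u ρ_m/ρ_ice = 0.7377 km × 3310/900 = 2.71 km.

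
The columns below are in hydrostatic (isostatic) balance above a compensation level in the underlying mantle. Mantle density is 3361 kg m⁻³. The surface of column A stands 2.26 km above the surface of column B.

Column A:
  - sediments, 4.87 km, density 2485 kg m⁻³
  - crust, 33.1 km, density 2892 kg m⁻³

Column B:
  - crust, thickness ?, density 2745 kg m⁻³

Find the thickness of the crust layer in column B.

19.8 km

Take the compensation level at the base of the deeper column (depth z_c below the surface of column A) and equate Σ ρ_i t_i down to z_c; mantle fills any gap and the z_c terms cancel.
Column A: 4.87×2485 + 33.1×2892 + (z_c − 37.97)×3361
Column B: 2.26×0 + x×2745 + (z_c − 2.26 − 0 − x)×3361
The z_c×3361 term appears on both sides and cancels. Collect the known terms of each column as K = Σ(ρt)_known − 3361 × (depth of known layers): K_A = 107827.15 − 3361×37.97 = −19790.02; K_B = 0 − 3361×(2.26 + 0) = −7595.86.
Balance: K_A = K_B − x×(3361 − 2745), so x = (K_B − K_A)/(3361 − 2745) = 12194.2/616 = 19.8 km.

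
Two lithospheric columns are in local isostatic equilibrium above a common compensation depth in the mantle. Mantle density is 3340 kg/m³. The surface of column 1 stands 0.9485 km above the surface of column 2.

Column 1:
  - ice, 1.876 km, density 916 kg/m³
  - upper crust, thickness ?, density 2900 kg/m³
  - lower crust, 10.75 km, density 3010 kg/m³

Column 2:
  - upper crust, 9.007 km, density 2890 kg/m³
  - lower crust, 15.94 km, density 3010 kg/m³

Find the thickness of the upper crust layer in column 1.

Take the compensation level at the base of the deeper column (depth z_c below the surface of column 1) and equate Σ ρ_i t_i down to z_c; mantle fills any gap and the z_c terms cancel.
Column 1: 1.876×916 + x×2900 + 10.75×3010 + (z_c − 12.626 − x)×3340
Column 2: 0.9485×0 + 9.007×2890 + 15.94×3010 + (z_c − 0.9485 − 24.947)×3340
The z_c×3340 term appears on both sides and cancels. Collect the known terms of each column as K = Σ(ρt)_known − 3340 × (depth of known layers): K_1 = 34075.916 − 3340×12.626 = −8094.924; K_2 = 74009.63 − 3340×(0.9485 + 24.947) = −12481.34.
Balance: K_1 − x×(3340 − 2900) = K_2, so x = (K_1 − K_2)/(3340 − 2900) = 4386.42/440 = 9.97 km.

9.97 km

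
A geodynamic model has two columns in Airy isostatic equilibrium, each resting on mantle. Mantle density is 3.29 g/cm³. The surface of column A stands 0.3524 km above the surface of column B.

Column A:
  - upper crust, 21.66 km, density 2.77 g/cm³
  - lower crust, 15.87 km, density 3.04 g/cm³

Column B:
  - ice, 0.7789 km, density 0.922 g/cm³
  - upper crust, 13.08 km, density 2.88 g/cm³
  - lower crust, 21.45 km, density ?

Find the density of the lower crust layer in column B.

2.97 g/cm³

Take the compensation level at the base of the deeper column (depth z_c below the surface of column A) and equate Σ ρ_i t_i down to z_c; mantle fills any gap and the z_c terms cancel.
Column A: 21.66×2.77 + 15.87×3.04 + (z_c − 37.53)×3.29
Column B: 0.3524×0 + 0.7789×0.922 + 13.08×2.88 + 21.45×ρ + (z_c − 0.3524 − 35.3089)×3.29
The z_c×3.29 term appears on both sides and cancels. Collect the known terms of each column as K = Σ(ρt)_known − 3.29 × (depth of known layers): K_A = 108.243 − 3.29×37.53 = −15.2307; K_B = 38.3885458 − 3.29×(0.3524 + 35.3089) = −78.9371312.
Balance: K_A = K_B + 21.45×ρ, so ρ = (K_A − K_B)/21.45 = 63.7064/21.45 = 2.97 g/cm³.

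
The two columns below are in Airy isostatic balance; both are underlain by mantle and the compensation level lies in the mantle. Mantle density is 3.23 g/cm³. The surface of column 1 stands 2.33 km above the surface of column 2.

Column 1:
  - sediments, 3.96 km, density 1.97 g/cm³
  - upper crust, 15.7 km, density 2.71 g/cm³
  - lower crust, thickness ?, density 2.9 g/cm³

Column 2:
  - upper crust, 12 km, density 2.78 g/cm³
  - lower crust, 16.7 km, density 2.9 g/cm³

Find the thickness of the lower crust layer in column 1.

Take the compensation level at the base of the deeper column (depth z_c below the surface of column 1) and equate Σ ρ_i t_i down to z_c; mantle fills any gap and the z_c terms cancel.
Column 1: 3.96×1.97 + 15.7×2.71 + x×2.9 + (z_c − 19.66 − x)×3.23
Column 2: 2.33×0 + 12×2.78 + 16.7×2.9 + (z_c − 2.33 − 28.7)×3.23
The z_c×3.23 term appears on both sides and cancels. Collect the known terms of each column as K = Σ(ρt)_known − 3.23 × (depth of known layers): K_1 = 50.3482 − 3.23×19.66 = −13.1536; K_2 = 81.79 − 3.23×(2.33 + 28.7) = −18.4369.
Balance: K_1 − x×(3.23 − 2.9) = K_2, so x = (K_1 − K_2)/(3.23 − 2.9) = 5.2833/0.33 = 16 km.

16 km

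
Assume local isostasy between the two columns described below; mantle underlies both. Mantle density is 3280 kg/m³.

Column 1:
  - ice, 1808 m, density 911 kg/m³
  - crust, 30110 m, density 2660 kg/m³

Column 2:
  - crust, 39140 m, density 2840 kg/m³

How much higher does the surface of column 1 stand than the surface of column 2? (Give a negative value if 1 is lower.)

For any compensation level in the mantle, the mantle terms cancel and isostasy reduces to e = (Σt_1 − Σt_2) − (Σ(ρt)_1 − Σ(ρt)_2) / ρ_m.
Σt_1 = 31918 m; Σt_2 = 39140 m; Σ(ρt)_1 = 81739688; Σ(ρt)_2 = 111157600 (in m·kg/m³).
e = (31918 − 39140) − (81739688 − 111157600) / 3280 = 1750 m.

1750 m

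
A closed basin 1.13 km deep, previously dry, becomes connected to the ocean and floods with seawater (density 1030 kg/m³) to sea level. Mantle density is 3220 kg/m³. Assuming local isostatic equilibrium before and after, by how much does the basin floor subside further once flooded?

After flooding the water column is d + s deep. Its weight must equal the weight of mantle displaced by the extra subsidence s: (d + s) ρ_w = s ρ_m.
s = d ρ_w / (ρ_m − ρ_w) = 1.13 km × 1030/(3220 − 1030) = 0.531 km.

0.531 km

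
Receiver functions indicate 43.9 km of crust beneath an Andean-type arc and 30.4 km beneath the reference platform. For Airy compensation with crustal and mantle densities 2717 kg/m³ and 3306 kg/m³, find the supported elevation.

2.41 km

Excess crust Δ = 43.9 km − 30.4 km = 13.5 km, split between elevation h and root r with h + r = Δ.
Airy balance ρ_c h = (ρ_m − ρ_c) r gives r = h ρ_c/(ρ_m − ρ_c), so h (1 + ρ_c/(ρ_m − ρ_c)) = Δ, i.e. h = Δ (ρ_m − ρ_c)/ρ_m.
h = 13.5 km × 589/3306 = 2.41 km.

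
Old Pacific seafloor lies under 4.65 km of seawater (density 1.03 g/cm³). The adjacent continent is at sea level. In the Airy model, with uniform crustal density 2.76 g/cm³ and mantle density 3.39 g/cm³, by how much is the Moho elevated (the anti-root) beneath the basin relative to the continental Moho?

12.8 km

Balancing pressure at the compensation depth: replacing crust with seawater at the top is compensated by replacing crust with mantle at the base: d (ρ_c − ρ_w) = a (ρ_m − ρ_c).
a = d (ρ_c − ρ_w)/(ρ_m − ρ_c) = 4.65 km × 1.73/0.63 = 12.8 km.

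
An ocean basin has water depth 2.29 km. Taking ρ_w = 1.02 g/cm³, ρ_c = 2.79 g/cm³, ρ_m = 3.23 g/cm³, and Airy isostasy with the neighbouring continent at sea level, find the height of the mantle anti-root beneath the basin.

Balancing pressure at the compensation depth: replacing crust with seawater at the top is compensated by replacing crust with mantle at the base: d (ρ_c − ρ_w) = a (ρ_m − ρ_c).
a = d (ρ_c − ρ_w)/(ρ_m − ρ_c) = 2.29 km × 1.77/0.44 = 9.21 km.

9.21 km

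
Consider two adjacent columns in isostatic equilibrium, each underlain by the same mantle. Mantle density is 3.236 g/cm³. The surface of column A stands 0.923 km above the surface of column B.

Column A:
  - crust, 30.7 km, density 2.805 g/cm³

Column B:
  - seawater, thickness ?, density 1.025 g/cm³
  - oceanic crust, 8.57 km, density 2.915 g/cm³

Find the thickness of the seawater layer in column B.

Take the compensation level at the base of the deeper column (depth z_c below the surface of column A) and equate Σ ρ_i t_i down to z_c; mantle fills any gap and the z_c terms cancel.
Column A: 30.7×2.805 + (z_c − 30.7)×3.236
Column B: 0.923×0 + x×1.025 + 8.57×2.915 + (z_c − 0.923 − 8.57 − x)×3.236
The z_c×3.236 term appears on both sides and cancels. Collect the known terms of each column as K = Σ(ρt)_known − 3.236 × (depth of known layers): K_A = 86.1135 − 3.236×30.7 = −13.2317; K_B = 24.98155 − 3.236×(0.923 + 8.57) = −5.737798.
Balance: K_A = K_B − x×(3.236 − 1.025), so x = (K_B − K_A)/(3.236 − 1.025) = 7.4939/2.211 = 3.39 km.

3.39 km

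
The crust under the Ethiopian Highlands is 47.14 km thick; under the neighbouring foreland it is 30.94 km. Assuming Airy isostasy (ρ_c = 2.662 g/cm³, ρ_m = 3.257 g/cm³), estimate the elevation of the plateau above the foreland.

Excess crust Δ = 47.14 km − 30.94 km = 16.2 km, split between elevation h and root r with h + r = Δ.
Airy balance ρ_c h = (ρ_m − ρ_c) r gives r = h ρ_c/(ρ_m − ρ_c), so h (1 + ρ_c/(ρ_m − ρ_c)) = Δ, i.e. h = Δ (ρ_m − ρ_c)/ρ_m.
h = 16.2 km × 0.595/3.257 = 2.96 km.

2.96 km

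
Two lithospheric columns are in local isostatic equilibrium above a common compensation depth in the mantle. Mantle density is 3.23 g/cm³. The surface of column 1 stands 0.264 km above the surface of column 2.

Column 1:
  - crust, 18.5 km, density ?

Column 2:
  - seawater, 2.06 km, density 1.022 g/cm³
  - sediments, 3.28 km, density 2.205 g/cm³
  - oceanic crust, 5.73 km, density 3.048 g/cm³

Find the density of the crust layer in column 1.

2.7 g/cm³

Take the compensation level at the base of the deeper column (depth z_c below the surface of column 1) and equate Σ ρ_i t_i down to z_c; mantle fills any gap and the z_c terms cancel.
Column 1: 18.5×ρ + (z_c − 18.5)×3.23
Column 2: 0.264×0 + 2.06×1.022 + 3.28×2.205 + 5.73×3.048 + (z_c − 0.264 − 11.07)×3.23
The z_c×3.23 term appears on both sides and cancels. Collect the known terms of each column as K = Σ(ρt)_known − 3.23 × (depth of known layers): K_1 = 0 − 3.23×18.5 = −59.755; K_2 = 26.80276 − 3.23×(0.264 + 11.07) = −9.80606.
Balance: K_1 + 18.5×ρ = K_2, so ρ = (K_2 − K_1)/18.5 = 49.9489/18.5 = 2.7 g/cm³.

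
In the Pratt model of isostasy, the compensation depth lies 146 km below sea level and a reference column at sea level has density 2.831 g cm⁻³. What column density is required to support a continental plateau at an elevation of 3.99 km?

2.76 g cm⁻³

Pratt balance: ρ_ref D = ρ (D + h).
ρ = ρ_ref D/(D + h) = 2.831 × 146 km/(146 km + 3.99 km) = 2.76 g cm⁻³.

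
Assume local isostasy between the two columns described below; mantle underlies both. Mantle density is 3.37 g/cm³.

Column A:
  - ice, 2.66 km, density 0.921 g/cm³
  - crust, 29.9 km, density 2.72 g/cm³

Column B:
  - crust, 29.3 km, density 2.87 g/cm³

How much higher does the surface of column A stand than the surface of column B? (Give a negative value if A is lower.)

3.35 km

For any compensation level in the mantle, the mantle terms cancel and isostasy reduces to e = (Σt_A − Σt_B) − (Σ(ρt)_A − Σ(ρt)_B) / ρ_m.
Σt_A = 32.56 km; Σt_B = 29.3 km; Σ(ρt)_A = 83.77786; Σ(ρt)_B = 84.091 (in km·g/cm³).
e = (32.56 − 29.3) − (83.77786 − 84.091) / 3.37 = 3.35 km.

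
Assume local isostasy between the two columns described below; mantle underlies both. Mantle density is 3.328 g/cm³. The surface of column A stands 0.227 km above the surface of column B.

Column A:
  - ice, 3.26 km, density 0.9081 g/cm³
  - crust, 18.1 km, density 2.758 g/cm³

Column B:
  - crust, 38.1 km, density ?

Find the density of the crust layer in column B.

Take the compensation level at the base of the deeper column (depth z_c below the surface of column A) and equate Σ ρ_i t_i down to z_c; mantle fills any gap and the z_c terms cancel.
Column A: 3.26×0.9081 + 18.1×2.758 + (z_c − 21.36)×3.328
Column B: 0.227×0 + 38.1×ρ + (z_c − 0.227 − 38.1)×3.328
The z_c×3.328 term appears on both sides and cancels. Collect the known terms of each column as K = Σ(ρt)_known − 3.328 × (depth of known layers): K_A = 52.880206 − 3.328×21.36 = −18.205874; K_B = 0 − 3.328×(0.227 + 38.1) = −127.552256.
Balance: K_A = K_B + 38.1×ρ, so ρ = (K_A − K_B)/38.1 = 109.346/38.1 = 2.87 g/cm³.

2.87 g/cm³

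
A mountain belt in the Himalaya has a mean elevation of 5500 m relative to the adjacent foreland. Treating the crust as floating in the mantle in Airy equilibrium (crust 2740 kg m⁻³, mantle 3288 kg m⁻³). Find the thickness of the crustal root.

Isostatic balance requires: the weight of the topography is balanced by the buoyancy of the root, ρ_c h = (ρ_m − ρ_c) r.
r = h · ρ_c / (ρ_m − ρ_c) = 5500 m × 2740 / (3288 − 2740) = 27500 m.

27500 m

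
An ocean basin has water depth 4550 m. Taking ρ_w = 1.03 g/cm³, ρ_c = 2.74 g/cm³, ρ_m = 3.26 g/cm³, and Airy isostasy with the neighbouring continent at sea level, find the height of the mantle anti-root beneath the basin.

For local isostatic compensation: replacing crust with seawater at the top is compensated by replacing crust with mantle at the base: d (ρ_c − ρ_w) = a (ρ_m − ρ_c).
a = d (ρ_c − ρ_w)/(ρ_m − ρ_c) = 4550 m × 1.71/0.52 = 15000 m.

15000 m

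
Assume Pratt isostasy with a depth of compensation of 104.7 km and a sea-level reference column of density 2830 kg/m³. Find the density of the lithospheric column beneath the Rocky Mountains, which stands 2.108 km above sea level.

Pratt balance: ρ_ref D = ρ (D + h).
ρ = ρ_ref D/(D + h) = 2830 × 104.7 km/(104.7 km + 2.108 km) = 2770 kg/m³.

2770 kg/m³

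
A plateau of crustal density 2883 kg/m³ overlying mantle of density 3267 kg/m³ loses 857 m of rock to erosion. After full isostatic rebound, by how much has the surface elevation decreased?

101 m

Rebound u = e ρ_c/ρ_m = 857 m × 2883/3267 = 756.3 m.
Net surface drop = e − u = 857 m − 756.3 m = e (ρ_m − ρ_c)/ρ_m = 101 m.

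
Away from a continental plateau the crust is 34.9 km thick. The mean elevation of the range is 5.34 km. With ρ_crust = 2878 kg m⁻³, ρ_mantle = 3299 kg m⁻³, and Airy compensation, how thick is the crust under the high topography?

Root depth r = h ρ_c / (ρ_m − ρ_c) = 5.34 km × 2878 / 421 = 36.5 km.
Total thickness = T + h + r = 34.9 km + 5.34 km + 36.5 km = 76.7 km.

76.7 km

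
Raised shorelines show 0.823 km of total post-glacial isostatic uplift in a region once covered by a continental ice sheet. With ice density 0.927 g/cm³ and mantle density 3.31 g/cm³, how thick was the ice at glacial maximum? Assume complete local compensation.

u = t ρ_ice/ρ_m → t = u ρ_m/ρ_ice = 0.823 km × 3.31/0.927 = 2.94 km.

2.94 km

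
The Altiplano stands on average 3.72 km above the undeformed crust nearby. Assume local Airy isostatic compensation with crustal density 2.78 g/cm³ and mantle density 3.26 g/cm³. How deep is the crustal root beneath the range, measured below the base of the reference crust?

21.5 km

Balancing pressure at the compensation depth: the weight of the topography is balanced by the buoyancy of the root, ρ_c h = (ρ_m − ρ_c) r.
r = h · ρ_c / (ρ_m − ρ_c) = 3.72 km × 2.78 / (3.26 − 2.78) = 21.5 km.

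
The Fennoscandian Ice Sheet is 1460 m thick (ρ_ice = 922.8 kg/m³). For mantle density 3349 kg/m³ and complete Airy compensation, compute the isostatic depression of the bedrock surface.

402 m

Isostatic balance requires: the ice load ρ_ice t is balanced by mantle displaced below, ρ_m s.
s = t ρ_ice / ρ_m = 1460 m × 922.8/3349 = 402 m.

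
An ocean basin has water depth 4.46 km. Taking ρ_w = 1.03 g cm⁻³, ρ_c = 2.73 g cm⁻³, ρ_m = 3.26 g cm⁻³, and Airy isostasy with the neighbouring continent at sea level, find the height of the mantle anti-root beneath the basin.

14.3 km

For local isostatic compensation: replacing crust with seawater at the top is compensated by replacing crust with mantle at the base: d (ρ_c − ρ_w) = a (ρ_m − ρ_c).
a = d (ρ_c − ρ_w)/(ρ_m − ρ_c) = 4.46 km × 1.7/0.53 = 14.3 km.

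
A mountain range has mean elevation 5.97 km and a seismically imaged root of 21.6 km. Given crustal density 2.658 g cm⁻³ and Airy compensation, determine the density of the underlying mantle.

3.39 g cm⁻³

Airy balance: ρ_c h = (ρ_m − ρ_c) r → ρ_m = ρ_c (1 + h/r).
ρ_m = 2.658 × (1 + 5.97 km/21.6 km) = 3.39 g cm⁻³.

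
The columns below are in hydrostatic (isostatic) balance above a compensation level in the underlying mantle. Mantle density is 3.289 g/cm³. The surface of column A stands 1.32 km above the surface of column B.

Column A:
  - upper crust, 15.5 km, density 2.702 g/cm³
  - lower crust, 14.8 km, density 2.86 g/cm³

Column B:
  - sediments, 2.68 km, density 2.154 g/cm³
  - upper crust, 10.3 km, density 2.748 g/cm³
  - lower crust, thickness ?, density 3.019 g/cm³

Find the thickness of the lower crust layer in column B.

Take the compensation level at the base of the deeper column (depth z_c below the surface of column A) and equate Σ ρ_i t_i down to z_c; mantle fills any gap and the z_c terms cancel.
Column A: 15.5×2.702 + 14.8×2.86 + (z_c − 30.3)×3.289
Column B: 1.32×0 + 2.68×2.154 + 10.3×2.748 + x×3.019 + (z_c − 1.32 − 12.98 − x)×3.289
The z_c×3.289 term appears on both sides and cancels. Collect the known terms of each column as K = Σ(ρt)_known − 3.289 × (depth of known layers): K_A = 84.209 − 3.289×30.3 = −15.4477; K_B = 34.07712 − 3.289×(1.32 + 12.98) = −12.95558.
Balance: K_A = K_B − x×(3.289 − 3.019), so x = (K_B − K_A)/(3.289 − 3.019) = 2.49212/0.27 = 9.23 km.

9.23 km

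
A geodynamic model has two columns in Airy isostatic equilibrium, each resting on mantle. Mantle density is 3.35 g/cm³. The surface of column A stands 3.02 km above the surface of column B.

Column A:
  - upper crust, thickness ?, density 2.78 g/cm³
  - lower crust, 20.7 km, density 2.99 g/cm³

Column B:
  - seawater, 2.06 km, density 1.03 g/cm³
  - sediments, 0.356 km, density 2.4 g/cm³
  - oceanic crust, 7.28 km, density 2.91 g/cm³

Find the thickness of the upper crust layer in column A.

Take the compensation level at the base of the deeper column (depth z_c below the surface of column A) and equate Σ ρ_i t_i down to z_c; mantle fills any gap and the z_c terms cancel.
Column A: x×2.78 + 20.7×2.99 + (z_c − 20.7 − x)×3.35
Column B: 3.02×0 + 2.06×1.03 + 0.356×2.4 + 7.28×2.91 + (z_c − 3.02 − 9.696)×3.35
The z_c×3.35 term appears on both sides and cancels. Collect the known terms of each column as K = Σ(ρt)_known − 3.35 × (depth of known layers): K_A = 61.893 − 3.35×20.7 = −7.452; K_B = 24.161 − 3.35×(3.02 + 9.696) = −18.4376.
Balance: K_A − x×(3.35 − 2.78) = K_B, so x = (K_A − K_B)/(3.35 − 2.78) = 10.9856/0.57 = 19.3 km.

19.3 km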